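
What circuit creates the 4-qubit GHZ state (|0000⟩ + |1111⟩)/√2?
H(q0) → CNOT(q0,q1) → CNOT(q0,q2) → CNOT(q0,q3)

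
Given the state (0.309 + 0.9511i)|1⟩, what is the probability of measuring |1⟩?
1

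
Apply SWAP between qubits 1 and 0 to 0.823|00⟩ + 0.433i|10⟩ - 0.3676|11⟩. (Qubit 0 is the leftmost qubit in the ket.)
0.823|00⟩ + 0.433i|01⟩ - 0.3676|11⟩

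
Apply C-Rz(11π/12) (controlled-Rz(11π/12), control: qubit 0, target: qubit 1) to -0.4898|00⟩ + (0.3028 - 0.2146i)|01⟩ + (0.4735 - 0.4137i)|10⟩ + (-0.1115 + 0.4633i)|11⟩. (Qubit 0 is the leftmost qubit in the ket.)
-0.4898|00⟩ + (0.3028 - 0.2146i)|01⟩ + (-0.3484 - 0.5234i)|10⟩ + (-0.4739 - 0.05007i)|11⟩

C-Rz(11π/12) leaves the control-|0⟩ kets |00⟩, |01⟩ unchanged and applies Rz(11π/12) to qubit 1 on the control-|1⟩ pair (|10⟩, |11⟩).
Rz(11π/12) = [[e^(−iθ/2), 0], [0, e^(iθ/2)]] with e^(±iθ/2) = cos(θ/2) ± i·sin(θ/2); θ = 11π/12, cos(θ/2) ≈ 0.130526, sin(θ/2) ≈ 0.991445.
With a = amp(|10⟩) = (0.4735 - 0.4137i) and b = amp(|11⟩) = (-0.1115 + 0.4633i):
new amp(|10⟩) = (0.130526 - 0.991445i)·a = (-0.3484 - 0.5234i)
new amp(|11⟩) = (0.130526 + 0.991445i)·b = (-0.4739 - 0.05007i)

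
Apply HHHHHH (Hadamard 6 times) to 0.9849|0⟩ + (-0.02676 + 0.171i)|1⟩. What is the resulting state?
0.9849|0⟩ + (-0.02676 + 0.171i)|1⟩

H² = I, so an even number of Hadamards cancels: H^6 = I and the state is unchanged.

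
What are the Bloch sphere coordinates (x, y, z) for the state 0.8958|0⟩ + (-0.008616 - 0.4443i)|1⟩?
(-0.01544, -0.796, 0.605)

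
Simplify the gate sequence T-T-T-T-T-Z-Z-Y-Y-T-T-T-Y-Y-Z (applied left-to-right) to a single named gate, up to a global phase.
Z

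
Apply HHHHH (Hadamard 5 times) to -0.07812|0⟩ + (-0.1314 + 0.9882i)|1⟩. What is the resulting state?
(-0.1482 + 0.6988i)|0⟩ + (0.03767 - 0.6988i)|1⟩

H² = I, so H^5 = H: a single Hadamard. With (a, b) = (-0.07812, (-0.1314 + 0.9882i)), H gives ((a + b)/√2, (a − b)/√2) = ((-0.1482 + 0.6988i), (0.03767 - 0.6988i)).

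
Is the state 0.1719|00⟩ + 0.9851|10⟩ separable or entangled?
Separable

Writing the state as a|00⟩ + b|01⟩ + c|10⟩ + d|11⟩, it is a product state iff ad − bc = 0.
Here (a, b, c, d) = (0.1719, 0, 0.9851, 0): ad − bc = (0.1719)(0) − (0)(0.9851) = 0, so the state is separable.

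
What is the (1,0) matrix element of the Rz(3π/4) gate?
0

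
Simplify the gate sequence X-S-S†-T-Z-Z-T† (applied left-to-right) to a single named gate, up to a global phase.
X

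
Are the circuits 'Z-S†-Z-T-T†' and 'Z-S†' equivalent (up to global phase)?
No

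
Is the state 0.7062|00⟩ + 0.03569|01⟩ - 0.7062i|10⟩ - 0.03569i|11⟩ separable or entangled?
Separable

Writing the state as a|00⟩ + b|01⟩ + c|10⟩ + d|11⟩, it is a product state iff ad − bc = 0.
Here (a, b, c, d) = (0.7062, 0.03569, -0.7062i, -0.03569i): ad − bc = (0.7062)(-0.03569i) − (0.03569)(-0.7062i) = 0, so the state is separable.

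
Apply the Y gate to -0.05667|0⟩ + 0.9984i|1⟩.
0.9984|0⟩ - 0.05667i|1⟩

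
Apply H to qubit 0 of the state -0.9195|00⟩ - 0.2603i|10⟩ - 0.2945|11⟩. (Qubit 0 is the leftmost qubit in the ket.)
(-0.6502 - 0.1841i)|00⟩ - 0.2082|01⟩ + (-0.6502 + 0.1841i)|10⟩ + 0.2082|11⟩

H on qubit 0 mixes each pair of kets that differ only in qubit 0: amplitudes (a, b) of (|…0…⟩, |…1…⟩) become ((a + b)/√2, (a − b)/√2). Kets absent from the input have amplitude 0.
(|00⟩, |10⟩): (a, b) = (-0.9195, -0.2603i) → ((-0.6502 - 0.1841i), (-0.6502 + 0.1841i))
(|01⟩, |11⟩): (a, b) = (0, -0.2945) → (-0.2082, 0.2082)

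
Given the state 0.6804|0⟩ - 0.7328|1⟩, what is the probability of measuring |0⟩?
0.4629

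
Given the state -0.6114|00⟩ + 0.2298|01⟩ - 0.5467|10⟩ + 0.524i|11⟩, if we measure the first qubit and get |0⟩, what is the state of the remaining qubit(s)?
-0.9361|0⟩ + 0.3518|1⟩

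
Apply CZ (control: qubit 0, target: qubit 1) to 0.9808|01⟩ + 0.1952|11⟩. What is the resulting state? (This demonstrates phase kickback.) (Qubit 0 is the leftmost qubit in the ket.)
0.9808|01⟩ - 0.1952|11⟩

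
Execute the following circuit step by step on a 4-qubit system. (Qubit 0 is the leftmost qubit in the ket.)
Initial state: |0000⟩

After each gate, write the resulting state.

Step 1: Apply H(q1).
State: 1/√2|0000⟩ + 1/√2|0100⟩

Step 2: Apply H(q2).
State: 1/2|0000⟩ + 1/2|0010⟩ + 1/2|0100⟩ + 1/2|0110⟩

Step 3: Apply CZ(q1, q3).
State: 1/2|0000⟩ + 1/2|0010⟩ + 1/2|0100⟩ + 1/2|0110⟩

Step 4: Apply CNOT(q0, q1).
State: 1/2|0000⟩ + 1/2|0010⟩ + 1/2|0100⟩ + 1/2|0110⟩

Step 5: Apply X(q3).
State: 1/2|0001⟩ + 1/2|0011⟩ + 1/2|0101⟩ + 1/2|0111⟩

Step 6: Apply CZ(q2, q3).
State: 1/2|0001⟩ - 1/2|0011⟩ + 1/2|0101⟩ - 1/2|0111⟩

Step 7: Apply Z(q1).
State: 1/2|0001⟩ - 1/2|0011⟩ - 1/2|0101⟩ + 1/2|0111⟩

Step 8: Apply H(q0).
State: 1/√8|0001⟩ - 1/√8|0011⟩ - 1/√8|0101⟩ + 1/√8|0111⟩ + 1/√8|1001⟩ - 1/√8|1011⟩ - 1/√8|1101⟩ + 1/√8|1111⟩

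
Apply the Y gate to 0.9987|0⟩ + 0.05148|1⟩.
-0.05148i|0⟩ + 0.9987i|1⟩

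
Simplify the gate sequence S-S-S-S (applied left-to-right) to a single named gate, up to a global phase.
I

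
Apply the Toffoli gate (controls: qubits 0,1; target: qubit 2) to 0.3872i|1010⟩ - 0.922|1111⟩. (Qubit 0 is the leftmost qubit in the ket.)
0.3872i|1010⟩ - 0.922|1101⟩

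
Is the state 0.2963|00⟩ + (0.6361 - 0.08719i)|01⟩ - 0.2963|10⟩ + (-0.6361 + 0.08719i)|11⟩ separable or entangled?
Separable

Writing the state as a|00⟩ + b|01⟩ + c|10⟩ + d|11⟩, it is a product state iff ad − bc = 0.
Here (a, b, c, d) = (0.2963, (0.6361 - 0.08719i), -0.2963, (-0.6361 + 0.08719i)): ad − bc = (0.2963)(-0.6361 + 0.08719i) − (0.6361 - 0.08719i)(-0.2963) = 0, so the state is separable.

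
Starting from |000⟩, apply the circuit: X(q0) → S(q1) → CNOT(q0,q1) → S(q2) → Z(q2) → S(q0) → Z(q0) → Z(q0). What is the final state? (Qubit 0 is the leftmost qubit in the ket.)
i|110⟩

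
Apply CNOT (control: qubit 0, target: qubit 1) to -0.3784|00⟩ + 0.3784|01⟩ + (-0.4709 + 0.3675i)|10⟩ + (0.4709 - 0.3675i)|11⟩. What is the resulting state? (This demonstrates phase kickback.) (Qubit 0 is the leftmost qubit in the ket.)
-0.3784|00⟩ + 0.3784|01⟩ + (0.4709 - 0.3675i)|10⟩ + (-0.4709 + 0.3675i)|11⟩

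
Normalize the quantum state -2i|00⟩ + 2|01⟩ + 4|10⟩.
-(1/√6)i|00⟩ + 1/√6|01⟩ + 0.8165|10⟩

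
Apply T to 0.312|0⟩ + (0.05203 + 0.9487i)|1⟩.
0.312|0⟩ + (-0.634 + 0.7076i)|1⟩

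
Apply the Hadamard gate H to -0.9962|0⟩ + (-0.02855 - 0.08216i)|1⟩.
(-0.7246 - 0.0581i)|0⟩ + (-0.6842 + 0.0581i)|1⟩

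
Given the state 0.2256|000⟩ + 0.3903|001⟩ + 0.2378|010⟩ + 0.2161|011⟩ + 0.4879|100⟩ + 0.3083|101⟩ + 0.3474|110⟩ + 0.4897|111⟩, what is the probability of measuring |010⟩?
0.05655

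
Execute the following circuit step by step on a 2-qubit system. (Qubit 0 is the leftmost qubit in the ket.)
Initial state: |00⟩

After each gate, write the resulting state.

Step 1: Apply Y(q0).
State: i|10⟩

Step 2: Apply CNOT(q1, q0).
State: i|10⟩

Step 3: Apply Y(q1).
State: -|11⟩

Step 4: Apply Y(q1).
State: i|10⟩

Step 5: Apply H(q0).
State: (1/√2)i|00⟩ - (1/√2)i|10⟩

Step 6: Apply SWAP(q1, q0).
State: (1/√2)i|00⟩ - (1/√2)i|01⟩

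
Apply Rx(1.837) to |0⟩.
0.607|0⟩ - 0.7947i|1⟩

Rx(1.837) = [[cos(θ/2), −i·sin(θ/2)], [−i·sin(θ/2), cos(θ/2)]]; θ = 1.837, cos(θ/2) ≈ 0.607013, sin(θ/2) ≈ 0.794692.
With a = amp(|0⟩) = 1 and b = amp(|1⟩) = 0:
new amp(|0⟩) = (0.607013)·a + (-0.794692i)·b = 0.607
new amp(|1⟩) = (-0.794692i)·a + (0.607013)·b = -0.7947i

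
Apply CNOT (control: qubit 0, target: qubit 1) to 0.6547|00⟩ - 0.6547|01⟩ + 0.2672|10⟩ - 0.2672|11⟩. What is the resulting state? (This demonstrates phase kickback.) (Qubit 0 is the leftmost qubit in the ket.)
0.6547|00⟩ - 0.6547|01⟩ - 0.2672|10⟩ + 0.2672|11⟩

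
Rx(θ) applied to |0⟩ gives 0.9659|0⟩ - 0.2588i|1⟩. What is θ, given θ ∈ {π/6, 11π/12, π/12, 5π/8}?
π/6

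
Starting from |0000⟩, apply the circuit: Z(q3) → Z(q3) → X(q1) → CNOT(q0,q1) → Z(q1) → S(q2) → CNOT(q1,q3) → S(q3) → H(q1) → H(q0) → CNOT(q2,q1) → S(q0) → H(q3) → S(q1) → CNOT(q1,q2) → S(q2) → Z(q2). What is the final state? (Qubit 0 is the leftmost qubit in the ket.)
-(1/√8)i|0000⟩ + (1/√8)i|0001⟩ + (1/√8)i|0110⟩ - (1/√8)i|0111⟩ + 1/√8|1000⟩ - 1/√8|1001⟩ - 1/√8|1110⟩ + 1/√8|1111⟩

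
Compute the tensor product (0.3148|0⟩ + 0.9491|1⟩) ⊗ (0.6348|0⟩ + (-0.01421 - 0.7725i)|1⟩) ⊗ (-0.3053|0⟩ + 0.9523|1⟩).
-0.06101|000⟩ + 0.1903|001⟩ + (0.001366 + 0.07424i)|010⟩ + (-0.00426 - 0.2316i)|011⟩ - 0.1839|100⟩ + 0.5737|101⟩ + (0.004117 + 0.2238i)|110⟩ + (-0.01284 - 0.6982i)|111⟩

amp(|b₁b₂…⟩) = product of the factor amplitudes for bits b₁, b₂, …; only kets whose every factor amplitude is nonzero survive.
|000⟩: (0.3148)(0.6348)(-0.3053) = -0.06101
|001⟩: (0.3148)(0.6348)(0.9523) = 0.1903
|010⟩: (0.3148)(-0.01421 - 0.7725i)(-0.3053) = (0.001366 + 0.07424i)
|011⟩: (0.3148)(-0.01421 - 0.7725i)(0.9523) = (-0.00426 - 0.2316i)
|100⟩: (0.9491)(0.6348)(-0.3053) = -0.1839
|101⟩: (0.9491)(0.6348)(0.9523) = 0.5737
|110⟩: (0.9491)(-0.01421 - 0.7725i)(-0.3053) = (0.004117 + 0.2238i)
|111⟩: (0.9491)(-0.01421 - 0.7725i)(0.9523) = (-0.01284 - 0.6982i)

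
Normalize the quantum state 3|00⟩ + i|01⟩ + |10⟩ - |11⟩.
0.866|00⟩ + 0.2887i|01⟩ + 0.2887|10⟩ - 0.2887|11⟩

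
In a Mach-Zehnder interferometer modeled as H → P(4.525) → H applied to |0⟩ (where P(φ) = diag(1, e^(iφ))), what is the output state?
(0.4069 - 0.4912i)|0⟩ + (0.5931 + 0.4912i)|1⟩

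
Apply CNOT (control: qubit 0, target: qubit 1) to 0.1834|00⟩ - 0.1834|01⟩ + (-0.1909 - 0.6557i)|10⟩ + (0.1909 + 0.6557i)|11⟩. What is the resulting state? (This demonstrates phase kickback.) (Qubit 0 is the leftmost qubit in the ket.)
0.1834|00⟩ - 0.1834|01⟩ + (0.1909 + 0.6557i)|10⟩ + (-0.1909 - 0.6557i)|11⟩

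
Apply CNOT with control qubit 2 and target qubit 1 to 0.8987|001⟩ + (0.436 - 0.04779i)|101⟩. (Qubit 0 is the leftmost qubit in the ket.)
0.8987|011⟩ + (0.436 - 0.04779i)|111⟩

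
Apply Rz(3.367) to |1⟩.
(-0.1125 + 0.9937i)|1⟩

Rz(3.367) = [[e^(−iθ/2), 0], [0, e^(iθ/2)]] with e^(±iθ/2) = cos(θ/2) ± i·sin(θ/2); θ = 3.367, cos(θ/2) ≈ -0.112465, sin(θ/2) ≈ 0.993656.
With a = amp(|0⟩) = 0 and b = amp(|1⟩) = 1:
new amp(|0⟩) = (-0.112465 - 0.993656i)·a = 0
new amp(|1⟩) = (-0.112465 + 0.993656i)·b = (-0.1125 + 0.9937i)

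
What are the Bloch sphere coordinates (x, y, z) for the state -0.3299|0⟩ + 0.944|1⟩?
(-0.6229, 0, -0.7823)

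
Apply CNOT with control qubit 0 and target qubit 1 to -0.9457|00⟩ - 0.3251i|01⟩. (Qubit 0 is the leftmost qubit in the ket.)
-0.9457|00⟩ - 0.3251i|01⟩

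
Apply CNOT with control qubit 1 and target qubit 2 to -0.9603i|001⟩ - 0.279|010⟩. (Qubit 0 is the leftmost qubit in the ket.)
-0.9603i|001⟩ - 0.279|011⟩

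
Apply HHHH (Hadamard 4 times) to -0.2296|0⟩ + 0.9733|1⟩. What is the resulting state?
-0.2296|0⟩ + 0.9733|1⟩

H² = I, so an even number of Hadamards cancels: H^4 = I and the state is unchanged.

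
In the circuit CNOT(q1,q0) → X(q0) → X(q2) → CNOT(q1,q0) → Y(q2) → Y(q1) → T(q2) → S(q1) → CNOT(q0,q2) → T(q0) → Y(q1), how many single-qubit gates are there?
8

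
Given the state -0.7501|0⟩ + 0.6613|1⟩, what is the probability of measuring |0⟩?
0.5627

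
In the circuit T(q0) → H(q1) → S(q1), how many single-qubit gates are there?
3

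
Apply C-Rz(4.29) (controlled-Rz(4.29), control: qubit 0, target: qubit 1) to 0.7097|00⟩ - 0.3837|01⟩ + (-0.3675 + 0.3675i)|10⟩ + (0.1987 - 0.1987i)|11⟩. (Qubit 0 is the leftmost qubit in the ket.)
0.7097|00⟩ - 0.3837|01⟩ + (0.5082 + 0.1089i)|10⟩ + (0.05891 + 0.2748i)|11⟩

C-Rz(4.29) leaves the control-|0⟩ kets |00⟩, |01⟩ unchanged and applies Rz(4.29) to qubit 1 on the control-|1⟩ pair (|10⟩, |11⟩).
Rz(4.29) = [[e^(−iθ/2), 0], [0, e^(iθ/2)]] with e^(±iθ/2) = cos(θ/2) ± i·sin(θ/2); θ = 4.29, cos(θ/2) ≈ -0.543166, sin(θ/2) ≈ 0.839625.
With a = amp(|10⟩) = (-0.3675 + 0.3675i) and b = amp(|11⟩) = (0.1987 - 0.1987i):
new amp(|10⟩) = (-0.543166 - 0.839625i)·a = (0.5082 + 0.1089i)
new amp(|11⟩) = (-0.543166 + 0.839625i)·b = (0.05891 + 0.2748i)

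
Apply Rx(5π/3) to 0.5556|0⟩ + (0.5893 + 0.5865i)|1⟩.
(-0.1879 - 0.2947i)|0⟩ + (-0.5103 - 0.7857i)|1⟩

Rx(5π/3) = [[cos(θ/2), −i·sin(θ/2)], [−i·sin(θ/2), cos(θ/2)]]; θ = 5π/3, cos(θ/2) ≈ -0.866025, sin(θ/2) ≈ 0.5.
With a = amp(|0⟩) = 0.5556 and b = amp(|1⟩) = (0.5893 + 0.5865i):
new amp(|0⟩) = (-0.866025)·a + (-0.5i)·b = (-0.1879 - 0.2947i)
new amp(|1⟩) = (-0.5i)·a + (-0.866025)·b = (-0.5103 - 0.7857i)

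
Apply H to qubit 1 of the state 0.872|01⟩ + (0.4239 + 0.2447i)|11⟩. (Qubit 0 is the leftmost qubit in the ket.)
0.6166|00⟩ - 0.6166|01⟩ + (0.2997 + 0.173i)|10⟩ + (-0.2997 - 0.173i)|11⟩

H on qubit 1 mixes each pair of kets that differ only in qubit 1: amplitudes (a, b) of (|…0…⟩, |…1…⟩) become ((a + b)/√2, (a − b)/√2). Kets absent from the input have amplitude 0.
(|00⟩, |01⟩): (a, b) = (0, 0.872) → (0.6166, -0.6166)
(|10⟩, |11⟩): (a, b) = (0, (0.4239 + 0.2447i)) → ((0.2997 + 0.173i), (-0.2997 - 0.173i))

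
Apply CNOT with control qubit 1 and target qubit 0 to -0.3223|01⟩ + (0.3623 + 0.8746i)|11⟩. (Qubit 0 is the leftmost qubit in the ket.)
(0.3623 + 0.8746i)|01⟩ - 0.3223|11⟩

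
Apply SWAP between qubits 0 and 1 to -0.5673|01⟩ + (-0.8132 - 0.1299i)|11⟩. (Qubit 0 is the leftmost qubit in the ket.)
-0.5673|10⟩ + (-0.8132 - 0.1299i)|11⟩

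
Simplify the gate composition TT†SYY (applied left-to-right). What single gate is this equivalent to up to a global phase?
S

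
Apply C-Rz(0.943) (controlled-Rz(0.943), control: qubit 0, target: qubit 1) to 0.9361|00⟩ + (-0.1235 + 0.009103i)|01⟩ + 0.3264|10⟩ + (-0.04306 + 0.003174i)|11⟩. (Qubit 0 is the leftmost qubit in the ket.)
0.9361|00⟩ + (-0.1235 + 0.009103i)|01⟩ + (0.2908 - 0.1483i)|10⟩ + (-0.0398 - 0.01673i)|11⟩

C-Rz(0.943) leaves the control-|0⟩ kets |00⟩, |01⟩ unchanged and applies Rz(0.943) to qubit 1 on the control-|1⟩ pair (|10⟩, |11⟩).
Rz(0.943) = [[e^(−iθ/2), 0], [0, e^(iθ/2)]] with e^(±iθ/2) = cos(θ/2) ± i·sin(θ/2); θ = 0.943, cos(θ/2) ≈ 0.890888, sin(θ/2) ≈ 0.454223.
With a = amp(|10⟩) = 0.3264 and b = amp(|11⟩) = (-0.04306 + 0.003174i):
new amp(|10⟩) = (0.890888 - 0.454223i)·a = (0.2908 - 0.1483i)
new amp(|11⟩) = (0.890888 + 0.454223i)·b = (-0.0398 - 0.01673i)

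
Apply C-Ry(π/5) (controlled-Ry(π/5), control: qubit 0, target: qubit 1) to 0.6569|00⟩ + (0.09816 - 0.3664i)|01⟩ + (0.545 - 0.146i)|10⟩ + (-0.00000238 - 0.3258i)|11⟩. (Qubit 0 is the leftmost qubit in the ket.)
0.6569|00⟩ + (0.09816 - 0.3664i)|01⟩ + (0.5183 - 0.03818i)|10⟩ + (0.1684 - 0.355i)|11⟩

C-Ry(π/5) leaves the control-|0⟩ kets |00⟩, |01⟩ unchanged and applies Ry(π/5) to qubit 1 on the control-|1⟩ pair (|10⟩, |11⟩).
Ry(π/5) = [[cos(θ/2), −sin(θ/2)], [sin(θ/2), cos(θ/2)]]; θ = π/5, cos(θ/2) ≈ 0.951057, sin(θ/2) ≈ 0.309017.
With a = amp(|10⟩) = (0.545 - 0.146i) and b = amp(|11⟩) = (-0.00000238 - 0.3258i):
new amp(|10⟩) = (0.951057)·a + (-0.309017)·b = (0.5183 - 0.03818i)
new amp(|11⟩) = (0.309017)·a + (0.951057)·b = (0.1684 - 0.355i)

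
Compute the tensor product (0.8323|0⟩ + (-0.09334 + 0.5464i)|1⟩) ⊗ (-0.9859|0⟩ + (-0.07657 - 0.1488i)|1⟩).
-0.8206|00⟩ + (-0.06373 - 0.1238i)|01⟩ + (0.09202 - 0.5387i)|10⟩ + (0.08845 - 0.02795i)|11⟩

amp(|b₁b₂…⟩) = product of the factor amplitudes for bits b₁, b₂, …; only kets whose every factor amplitude is nonzero survive.
|00⟩: (0.8323)(-0.9859) = -0.8206
|01⟩: (0.8323)(-0.07657 - 0.1488i) = (-0.06373 - 0.1238i)
|10⟩: (-0.09334 + 0.5464i)(-0.9859) = (0.09202 - 0.5387i)
|11⟩: (-0.09334 + 0.5464i)(-0.07657 - 0.1488i) = (0.08845 - 0.02795i)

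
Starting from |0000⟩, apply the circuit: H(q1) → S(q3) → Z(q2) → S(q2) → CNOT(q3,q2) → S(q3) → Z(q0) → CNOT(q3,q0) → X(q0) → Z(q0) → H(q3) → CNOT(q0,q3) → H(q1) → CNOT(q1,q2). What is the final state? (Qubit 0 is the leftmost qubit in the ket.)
-1/√2|1000⟩ - 1/√2|1001⟩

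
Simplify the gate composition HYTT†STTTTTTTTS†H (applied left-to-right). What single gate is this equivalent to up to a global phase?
Y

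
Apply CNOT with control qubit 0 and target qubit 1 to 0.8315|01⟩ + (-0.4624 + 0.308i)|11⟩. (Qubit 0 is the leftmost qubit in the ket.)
0.8315|01⟩ + (-0.4624 + 0.308i)|10⟩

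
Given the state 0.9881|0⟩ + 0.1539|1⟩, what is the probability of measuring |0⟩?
0.9763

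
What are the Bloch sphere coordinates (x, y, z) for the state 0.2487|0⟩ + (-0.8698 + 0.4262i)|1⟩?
(-0.4326, 0.212, -0.8763)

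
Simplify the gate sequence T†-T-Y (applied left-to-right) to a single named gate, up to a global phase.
Y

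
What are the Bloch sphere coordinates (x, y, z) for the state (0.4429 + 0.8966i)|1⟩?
(0, 0, -1)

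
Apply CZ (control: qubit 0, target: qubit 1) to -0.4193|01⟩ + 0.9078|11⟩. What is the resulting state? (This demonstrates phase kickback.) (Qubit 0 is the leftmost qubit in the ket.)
-0.4193|01⟩ - 0.9078|11⟩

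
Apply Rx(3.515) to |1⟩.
-0.9826i|0⟩ - 0.1856|1⟩

Rx(3.515) = [[cos(θ/2), −i·sin(θ/2)], [−i·sin(θ/2), cos(θ/2)]]; θ = 3.515, cos(θ/2) ≈ -0.185621, sin(θ/2) ≈ 0.982621.
With a = amp(|0⟩) = 0 and b = amp(|1⟩) = 1:
new amp(|0⟩) = (-0.185621)·a + (-0.982621i)·b = -0.9826i
new amp(|1⟩) = (-0.982621i)·a + (-0.185621)·b = -0.1856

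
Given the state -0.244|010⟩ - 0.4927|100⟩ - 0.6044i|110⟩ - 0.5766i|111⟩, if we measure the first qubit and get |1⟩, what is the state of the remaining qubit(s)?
-0.508|00⟩ - 0.6232i|10⟩ - 0.5946i|11⟩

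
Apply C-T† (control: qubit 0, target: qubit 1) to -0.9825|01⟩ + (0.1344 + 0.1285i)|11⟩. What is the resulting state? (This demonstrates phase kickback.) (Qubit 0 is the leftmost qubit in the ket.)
-0.9825|01⟩ + (0.1859 - 0.004172i)|11⟩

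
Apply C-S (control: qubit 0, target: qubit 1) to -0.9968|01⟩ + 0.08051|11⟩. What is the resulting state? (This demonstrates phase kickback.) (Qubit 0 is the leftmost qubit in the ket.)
-0.9968|01⟩ + 0.08051i|11⟩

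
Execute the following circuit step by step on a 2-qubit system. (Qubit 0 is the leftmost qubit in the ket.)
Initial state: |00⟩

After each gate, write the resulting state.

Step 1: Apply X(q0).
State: |10⟩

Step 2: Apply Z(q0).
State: -|10⟩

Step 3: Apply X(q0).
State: -|00⟩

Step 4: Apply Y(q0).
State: -i|10⟩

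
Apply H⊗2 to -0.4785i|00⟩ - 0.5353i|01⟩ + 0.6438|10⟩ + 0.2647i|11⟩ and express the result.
(0.3219 - 0.3746i)|00⟩ + (0.3219 - 0.104i)|01⟩ + (-0.3219 - 0.6393i)|10⟩ + (-0.3219 + 0.1608i)|11⟩

H⊗2 gives amp(|y⟩) = (1/2) Σ_x (−1)^(x·y) amp(|x⟩), where x·y is the number of positions in which both x and y have a 1.
|00⟩: (-0.4785i - 0.5353i + 0.6438 + 0.2647i)/2 = (0.3219 - 0.3746i)
|01⟩: (-0.4785i + 0.5353i + 0.6438 - 0.2647i)/2 = (0.3219 - 0.104i)
|10⟩: (-0.4785i - 0.5353i - 0.6438 - 0.2647i)/2 = (-0.3219 - 0.6393i)
|11⟩: (-0.4785i + 0.5353i - 0.6438 + 0.2647i)/2 = (-0.3219 + 0.1608i)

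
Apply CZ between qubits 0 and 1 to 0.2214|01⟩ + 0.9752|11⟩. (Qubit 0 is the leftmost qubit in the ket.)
0.2214|01⟩ - 0.9752|11⟩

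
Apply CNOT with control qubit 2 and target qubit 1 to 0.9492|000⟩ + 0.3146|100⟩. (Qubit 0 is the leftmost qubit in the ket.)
0.9492|000⟩ + 0.3146|100⟩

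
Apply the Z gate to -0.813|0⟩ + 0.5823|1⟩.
-0.813|0⟩ - 0.5823|1⟩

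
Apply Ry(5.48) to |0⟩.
-0.9204|0⟩ + 0.3909|1⟩

Ry(5.48) = [[cos(θ/2), −sin(θ/2)], [sin(θ/2), cos(θ/2)]]; θ = 5.48, cos(θ/2) ≈ -0.92044, sin(θ/2) ≈ 0.390885.
With a = amp(|0⟩) = 1 and b = amp(|1⟩) = 0:
new amp(|0⟩) = (-0.92044)·a + (-0.390885)·b = -0.9204
new amp(|1⟩) = (0.390885)·a + (-0.92044)·b = 0.3909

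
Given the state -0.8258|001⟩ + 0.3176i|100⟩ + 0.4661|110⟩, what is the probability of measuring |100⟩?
0.1009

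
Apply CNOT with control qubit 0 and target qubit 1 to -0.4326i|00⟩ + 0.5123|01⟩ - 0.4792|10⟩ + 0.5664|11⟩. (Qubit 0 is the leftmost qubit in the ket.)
-0.4326i|00⟩ + 0.5123|01⟩ + 0.5664|10⟩ - 0.4792|11⟩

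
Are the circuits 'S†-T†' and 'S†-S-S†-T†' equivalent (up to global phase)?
Yes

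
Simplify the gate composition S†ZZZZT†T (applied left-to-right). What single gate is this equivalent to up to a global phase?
S†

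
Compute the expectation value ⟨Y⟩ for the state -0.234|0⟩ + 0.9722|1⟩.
0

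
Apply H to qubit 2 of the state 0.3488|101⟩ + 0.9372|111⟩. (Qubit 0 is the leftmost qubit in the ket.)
0.2466|100⟩ - 0.2466|101⟩ + 0.6627|110⟩ - 0.6627|111⟩

H on qubit 2 mixes each pair of kets that differ only in qubit 2: amplitudes (a, b) of (|…0…⟩, |…1…⟩) become ((a + b)/√2, (a − b)/√2). Kets absent from the input have amplitude 0.
(|100⟩, |101⟩): (a, b) = (0, 0.3488) → (0.2466, -0.2466)
(|110⟩, |111⟩): (a, b) = (0, 0.9372) → (0.6627, -0.6627)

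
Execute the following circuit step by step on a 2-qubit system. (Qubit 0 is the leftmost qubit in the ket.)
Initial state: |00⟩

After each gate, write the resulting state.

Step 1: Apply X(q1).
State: |01⟩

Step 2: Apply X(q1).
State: |00⟩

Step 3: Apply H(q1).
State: 1/√2|00⟩ + 1/√2|01⟩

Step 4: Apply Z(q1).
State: 1/√2|00⟩ - 1/√2|01⟩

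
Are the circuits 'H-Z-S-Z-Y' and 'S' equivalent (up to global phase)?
No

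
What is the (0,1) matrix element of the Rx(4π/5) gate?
-0.9511i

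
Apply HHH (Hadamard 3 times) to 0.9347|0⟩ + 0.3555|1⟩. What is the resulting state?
0.9123|0⟩ + 0.4096|1⟩

H² = I, so H^3 = H: a single Hadamard. With (a, b) = (0.9347, 0.3555), H gives ((a + b)/√2, (a − b)/√2) = (0.9123, 0.4096).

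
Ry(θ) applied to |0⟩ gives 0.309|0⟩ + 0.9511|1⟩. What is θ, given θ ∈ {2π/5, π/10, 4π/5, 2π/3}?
4π/5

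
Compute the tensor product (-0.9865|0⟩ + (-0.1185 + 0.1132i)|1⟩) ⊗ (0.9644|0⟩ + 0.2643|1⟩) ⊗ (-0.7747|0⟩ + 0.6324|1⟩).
0.737|000⟩ - 0.6017|001⟩ + 0.202|010⟩ - 0.1649|011⟩ + (0.08853 - 0.08457i)|100⟩ + (-0.07227 + 0.06904i)|101⟩ + (0.02426 - 0.02318i)|110⟩ + (-0.01981 + 0.01892i)|111⟩

amp(|b₁b₂…⟩) = product of the factor amplitudes for bits b₁, b₂, …; only kets whose every factor amplitude is nonzero survive.
|000⟩: (-0.9865)(0.9644)(-0.7747) = 0.737
|001⟩: (-0.9865)(0.9644)(0.6324) = -0.6017
|010⟩: (-0.9865)(0.2643)(-0.7747) = 0.202
|011⟩: (-0.9865)(0.2643)(0.6324) = -0.1649
|100⟩: (-0.1185 + 0.1132i)(0.9644)(-0.7747) = (0.08853 - 0.08457i)
|101⟩: (-0.1185 + 0.1132i)(0.9644)(0.6324) = (-0.07227 + 0.06904i)
|110⟩: (-0.1185 + 0.1132i)(0.2643)(-0.7747) = (0.02426 - 0.02318i)
|111⟩: (-0.1185 + 0.1132i)(0.2643)(0.6324) = (-0.01981 + 0.01892i)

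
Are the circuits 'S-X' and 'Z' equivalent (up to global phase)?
No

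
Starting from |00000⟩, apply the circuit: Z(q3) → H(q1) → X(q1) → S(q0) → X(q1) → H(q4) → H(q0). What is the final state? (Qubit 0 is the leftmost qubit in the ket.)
1/√8|00000⟩ + 1/√8|00001⟩ + 1/√8|01000⟩ + 1/√8|01001⟩ + 1/√8|10000⟩ + 1/√8|10001⟩ + 1/√8|11000⟩ + 1/√8|11001⟩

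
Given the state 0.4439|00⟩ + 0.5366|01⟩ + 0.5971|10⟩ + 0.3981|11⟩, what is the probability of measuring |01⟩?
0.2879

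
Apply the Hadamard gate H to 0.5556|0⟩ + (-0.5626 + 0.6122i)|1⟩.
(-0.00495 + 0.4329i)|0⟩ + (0.7907 - 0.4329i)|1⟩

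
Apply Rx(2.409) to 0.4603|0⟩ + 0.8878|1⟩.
(0.1649 - 0.8289i)|0⟩ + (0.318 - 0.4298i)|1⟩

Rx(2.409) = [[cos(θ/2), −i·sin(θ/2)], [−i·sin(θ/2), cos(θ/2)]]; θ = 2.409, cos(θ/2) ≈ 0.35816, sin(θ/2) ≈ 0.93366.
With a = amp(|0⟩) = 0.4603 and b = amp(|1⟩) = 0.8878:
new amp(|0⟩) = (0.35816)·a + (-0.93366i)·b = (0.1649 - 0.8289i)
new amp(|1⟩) = (-0.93366i)·a + (0.35816)·b = (0.318 - 0.4298i)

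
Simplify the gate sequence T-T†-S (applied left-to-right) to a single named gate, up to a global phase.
S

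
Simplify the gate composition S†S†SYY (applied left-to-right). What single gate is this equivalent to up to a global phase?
S†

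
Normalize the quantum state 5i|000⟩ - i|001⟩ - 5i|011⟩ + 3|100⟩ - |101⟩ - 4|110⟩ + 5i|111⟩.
0.4951i|000⟩ - 0.09901i|001⟩ - 0.4951i|011⟩ + 0.297|100⟩ - 0.09901|101⟩ - 0.3961|110⟩ + 0.4951i|111⟩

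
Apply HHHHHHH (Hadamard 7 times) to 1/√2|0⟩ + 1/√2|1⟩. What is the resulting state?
|0⟩

H² = I, so H^7 = H: a single Hadamard. With (a, b) = (1/√2, 1/√2), H gives ((a + b)/√2, (a − b)/√2) = (1, 0).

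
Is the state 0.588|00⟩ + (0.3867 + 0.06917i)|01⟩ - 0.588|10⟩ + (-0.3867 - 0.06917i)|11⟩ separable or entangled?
Separable

Writing the state as a|00⟩ + b|01⟩ + c|10⟩ + d|11⟩, it is a product state iff ad − bc = 0.
Here (a, b, c, d) = (0.588, (0.3867 + 0.06917i), -0.588, (-0.3867 - 0.06917i)): ad − bc = (0.588)(-0.3867 - 0.06917i) − (0.3867 + 0.06917i)(-0.588) = 0, so the state is separable.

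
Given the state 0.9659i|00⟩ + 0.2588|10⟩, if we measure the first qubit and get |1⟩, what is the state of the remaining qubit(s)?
|0⟩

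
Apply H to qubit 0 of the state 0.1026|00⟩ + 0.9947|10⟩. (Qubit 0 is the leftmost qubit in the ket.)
0.7759|00⟩ - 0.6308|10⟩

H on qubit 0 mixes each pair of kets that differ only in qubit 0: amplitudes (a, b) of (|…0…⟩, |…1…⟩) become ((a + b)/√2, (a − b)/√2). Kets absent from the input have amplitude 0.
(|00⟩, |10⟩): (a, b) = (0.1026, 0.9947) → (0.7759, -0.6308)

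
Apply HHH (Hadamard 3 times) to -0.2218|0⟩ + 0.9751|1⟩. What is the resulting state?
0.5327|0⟩ - 0.8463|1⟩

H² = I, so H^3 = H: a single Hadamard. With (a, b) = (-0.2218, 0.9751), H gives ((a + b)/√2, (a − b)/√2) = (0.5327, -0.8463).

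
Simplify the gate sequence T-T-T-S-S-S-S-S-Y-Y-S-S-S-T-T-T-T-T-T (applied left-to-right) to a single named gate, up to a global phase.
T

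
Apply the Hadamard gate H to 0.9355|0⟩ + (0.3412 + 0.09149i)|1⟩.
(0.9028 + 0.06469i)|0⟩ + (0.4202 - 0.06469i)|1⟩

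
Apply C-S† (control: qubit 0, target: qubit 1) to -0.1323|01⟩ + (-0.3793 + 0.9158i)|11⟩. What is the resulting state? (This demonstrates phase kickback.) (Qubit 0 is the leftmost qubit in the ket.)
-0.1323|01⟩ + (0.9158 + 0.3793i)|11⟩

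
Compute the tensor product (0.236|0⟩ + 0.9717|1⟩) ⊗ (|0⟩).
0.236|00⟩ + 0.9717|10⟩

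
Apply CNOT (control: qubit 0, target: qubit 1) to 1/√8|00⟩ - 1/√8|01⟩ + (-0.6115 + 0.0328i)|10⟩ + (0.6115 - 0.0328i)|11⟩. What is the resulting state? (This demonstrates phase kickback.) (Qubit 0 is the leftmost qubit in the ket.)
1/√8|00⟩ - 1/√8|01⟩ + (0.6115 - 0.0328i)|10⟩ + (-0.6115 + 0.0328i)|11⟩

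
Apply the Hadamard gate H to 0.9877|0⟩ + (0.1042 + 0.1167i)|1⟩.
(0.7721 + 0.08252i)|0⟩ + (0.6247 - 0.08252i)|1⟩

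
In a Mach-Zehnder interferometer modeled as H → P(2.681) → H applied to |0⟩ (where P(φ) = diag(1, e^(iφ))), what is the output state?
(0.05211 + 0.2222i)|0⟩ + (0.9479 - 0.2222i)|1⟩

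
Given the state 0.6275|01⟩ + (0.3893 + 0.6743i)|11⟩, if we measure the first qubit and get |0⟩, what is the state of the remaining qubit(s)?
|1⟩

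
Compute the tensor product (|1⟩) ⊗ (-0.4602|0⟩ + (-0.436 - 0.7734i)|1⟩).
-0.4602|10⟩ + (-0.436 - 0.7734i)|11⟩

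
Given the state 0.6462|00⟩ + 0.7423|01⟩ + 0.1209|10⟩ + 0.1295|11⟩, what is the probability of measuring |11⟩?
0.01677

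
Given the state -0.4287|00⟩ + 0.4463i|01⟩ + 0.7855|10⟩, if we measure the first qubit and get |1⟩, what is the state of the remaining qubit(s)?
|0⟩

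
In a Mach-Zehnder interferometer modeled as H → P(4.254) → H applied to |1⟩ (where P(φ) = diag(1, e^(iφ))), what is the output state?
(0.7213 + 0.4484i)|0⟩ + (0.2787 - 0.4484i)|1⟩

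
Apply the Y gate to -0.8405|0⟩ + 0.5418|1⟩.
-0.5418i|0⟩ - 0.8405i|1⟩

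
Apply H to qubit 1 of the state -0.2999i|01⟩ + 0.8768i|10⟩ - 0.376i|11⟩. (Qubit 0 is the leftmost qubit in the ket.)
-0.2121i|00⟩ + 0.2121i|01⟩ + 0.3541i|10⟩ + 0.8859i|11⟩

H on qubit 1 mixes each pair of kets that differ only in qubit 1: amplitudes (a, b) of (|…0…⟩, |…1…⟩) become ((a + b)/√2, (a − b)/√2). Kets absent from the input have amplitude 0.
(|00⟩, |01⟩): (a, b) = (0, -0.2999i) → (-0.2121i, 0.2121i)
(|10⟩, |11⟩): (a, b) = (0.8768i, -0.376i) → (0.3541i, 0.8859i)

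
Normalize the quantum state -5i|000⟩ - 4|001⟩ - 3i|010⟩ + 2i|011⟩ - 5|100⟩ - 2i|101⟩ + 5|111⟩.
-0.4811i|000⟩ - 0.3849|001⟩ - 0.2887i|010⟩ + 0.1925i|011⟩ - 0.4811|100⟩ - 0.1925i|101⟩ + 0.4811|111⟩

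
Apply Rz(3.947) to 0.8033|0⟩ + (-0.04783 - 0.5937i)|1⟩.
(-0.3148 - 0.739i)|0⟩ + (0.565 + 0.1887i)|1⟩

Rz(3.947) = [[e^(−iθ/2), 0], [0, e^(iθ/2)]] with e^(±iθ/2) = cos(θ/2) ± i·sin(θ/2); θ = 3.947, cos(θ/2) ≈ -0.391907, sin(θ/2) ≈ 0.920005.
With a = amp(|0⟩) = 0.8033 and b = amp(|1⟩) = (-0.04783 - 0.5937i):
new amp(|0⟩) = (-0.391907 - 0.920005i)·a = (-0.3148 - 0.739i)
new amp(|1⟩) = (-0.391907 + 0.920005i)·b = (0.565 + 0.1887i)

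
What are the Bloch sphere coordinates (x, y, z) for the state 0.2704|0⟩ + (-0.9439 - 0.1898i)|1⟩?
(-0.5105, -0.1026, -0.8539)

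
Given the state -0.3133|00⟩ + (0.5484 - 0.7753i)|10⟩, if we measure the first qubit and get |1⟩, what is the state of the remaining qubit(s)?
(0.5775 - 0.8164i)|0⟩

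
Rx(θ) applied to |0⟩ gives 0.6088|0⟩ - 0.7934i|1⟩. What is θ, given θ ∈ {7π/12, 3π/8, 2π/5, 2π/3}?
7π/12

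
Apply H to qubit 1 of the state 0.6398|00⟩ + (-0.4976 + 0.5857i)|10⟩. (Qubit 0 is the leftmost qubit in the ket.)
0.4524|00⟩ + 0.4524|01⟩ + (-0.3519 + 0.4142i)|10⟩ + (-0.3519 + 0.4142i)|11⟩

H on qubit 1 mixes each pair of kets that differ only in qubit 1: amplitudes (a, b) of (|…0…⟩, |…1…⟩) become ((a + b)/√2, (a − b)/√2). Kets absent from the input have amplitude 0.
(|00⟩, |01⟩): (a, b) = (0.6398, 0) → (0.4524, 0.4524)
(|10⟩, |11⟩): (a, b) = ((-0.4976 + 0.5857i), 0) → ((-0.3519 + 0.4142i), (-0.3519 + 0.4142i))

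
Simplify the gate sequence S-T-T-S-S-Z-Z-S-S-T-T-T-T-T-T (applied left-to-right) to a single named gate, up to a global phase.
S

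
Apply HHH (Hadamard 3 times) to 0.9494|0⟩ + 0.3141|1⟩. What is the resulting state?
0.8934|0⟩ + 0.4492|1⟩

H² = I, so H^3 = H: a single Hadamard. With (a, b) = (0.9494, 0.3141), H gives ((a + b)/√2, (a − b)/√2) = (0.8934, 0.4492).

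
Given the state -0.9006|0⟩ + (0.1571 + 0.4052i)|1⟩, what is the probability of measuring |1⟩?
0.1889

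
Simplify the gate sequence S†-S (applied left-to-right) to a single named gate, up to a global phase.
I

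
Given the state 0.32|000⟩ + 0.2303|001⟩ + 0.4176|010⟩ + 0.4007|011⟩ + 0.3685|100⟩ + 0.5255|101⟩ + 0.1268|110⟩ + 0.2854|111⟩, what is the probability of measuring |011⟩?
0.1606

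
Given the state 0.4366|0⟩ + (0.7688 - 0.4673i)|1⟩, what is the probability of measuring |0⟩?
0.1906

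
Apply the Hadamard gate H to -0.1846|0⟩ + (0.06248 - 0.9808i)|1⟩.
(-0.08635 - 0.6935i)|0⟩ + (-0.1747 + 0.6935i)|1⟩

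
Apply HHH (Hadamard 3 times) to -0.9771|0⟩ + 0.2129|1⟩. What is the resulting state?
-0.5404|0⟩ - 0.8415|1⟩

H² = I, so H^3 = H: a single Hadamard. With (a, b) = (-0.9771, 0.2129), H gives ((a + b)/√2, (a − b)/√2) = (-0.5404, -0.8415).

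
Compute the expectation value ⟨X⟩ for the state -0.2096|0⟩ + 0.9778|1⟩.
-0.4099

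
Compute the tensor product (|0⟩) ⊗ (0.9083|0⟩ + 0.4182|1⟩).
0.9083|00⟩ + 0.4182|01⟩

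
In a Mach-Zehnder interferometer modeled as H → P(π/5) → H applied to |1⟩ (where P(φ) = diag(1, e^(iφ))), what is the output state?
(0.09549 - 0.2939i)|0⟩ + (0.9045 + 0.2939i)|1⟩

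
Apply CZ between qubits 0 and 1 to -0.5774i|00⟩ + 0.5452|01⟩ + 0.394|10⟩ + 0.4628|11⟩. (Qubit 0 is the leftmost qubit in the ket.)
-0.5774i|00⟩ + 0.5452|01⟩ + 0.394|10⟩ - 0.4628|11⟩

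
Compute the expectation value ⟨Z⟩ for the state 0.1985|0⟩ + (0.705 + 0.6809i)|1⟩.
-0.9212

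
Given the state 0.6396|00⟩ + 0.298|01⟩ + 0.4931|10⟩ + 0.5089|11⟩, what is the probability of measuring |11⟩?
0.259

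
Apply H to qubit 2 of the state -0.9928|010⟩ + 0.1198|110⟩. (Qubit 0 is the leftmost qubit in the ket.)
-0.702|010⟩ - 0.702|011⟩ + 0.08471|110⟩ + 0.08471|111⟩

H on qubit 2 mixes each pair of kets that differ only in qubit 2: amplitudes (a, b) of (|…0…⟩, |…1…⟩) become ((a + b)/√2, (a − b)/√2). Kets absent from the input have amplitude 0.
(|010⟩, |011⟩): (a, b) = (-0.9928, 0) → (-0.702, -0.702)
(|110⟩, |111⟩): (a, b) = (0.1198, 0) → (0.08471, 0.08471)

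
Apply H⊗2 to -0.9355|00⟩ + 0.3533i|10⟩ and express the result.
(-0.4678 + 0.1767i)|00⟩ + (-0.4678 + 0.1767i)|01⟩ + (-0.4678 - 0.1767i)|10⟩ + (-0.4678 - 0.1767i)|11⟩

H⊗2 gives amp(|y⟩) = (1/2) Σ_x (−1)^(x·y) amp(|x⟩), where x·y is the number of positions in which both x and y have a 1.
|00⟩: (-0.9355 + 0.3533i)/2 = (-0.4678 + 0.1767i)
|01⟩: (-0.9355 + 0.3533i)/2 = (-0.4678 + 0.1767i)
|10⟩: (-0.9355 - 0.3533i)/2 = (-0.4678 - 0.1767i)
|11⟩: (-0.9355 - 0.3533i)/2 = (-0.4678 - 0.1767i)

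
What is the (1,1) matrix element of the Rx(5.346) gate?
-0.8922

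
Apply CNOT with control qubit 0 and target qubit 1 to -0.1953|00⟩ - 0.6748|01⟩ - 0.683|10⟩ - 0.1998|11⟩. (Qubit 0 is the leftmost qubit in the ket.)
-0.1953|00⟩ - 0.6748|01⟩ - 0.1998|10⟩ - 0.683|11⟩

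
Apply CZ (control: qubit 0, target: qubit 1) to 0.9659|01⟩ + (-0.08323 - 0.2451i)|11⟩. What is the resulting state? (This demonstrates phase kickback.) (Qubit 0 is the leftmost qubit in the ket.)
0.9659|01⟩ + (0.08323 + 0.2451i)|11⟩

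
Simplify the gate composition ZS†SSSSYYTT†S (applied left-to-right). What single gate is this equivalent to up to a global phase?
Z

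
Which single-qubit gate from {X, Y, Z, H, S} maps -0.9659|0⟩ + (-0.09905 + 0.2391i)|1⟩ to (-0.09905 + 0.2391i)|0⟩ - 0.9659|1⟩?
X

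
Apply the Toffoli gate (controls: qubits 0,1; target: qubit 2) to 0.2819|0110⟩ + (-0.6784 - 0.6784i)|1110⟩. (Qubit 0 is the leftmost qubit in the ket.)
0.2819|0110⟩ + (-0.6784 - 0.6784i)|1100⟩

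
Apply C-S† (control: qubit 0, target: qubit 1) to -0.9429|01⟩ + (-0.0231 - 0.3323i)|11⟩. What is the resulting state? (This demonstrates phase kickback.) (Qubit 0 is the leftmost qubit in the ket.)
-0.9429|01⟩ + (-0.3323 + 0.0231i)|11⟩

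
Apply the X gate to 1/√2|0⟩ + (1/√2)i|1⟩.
(1/√2)i|0⟩ + 1/√2|1⟩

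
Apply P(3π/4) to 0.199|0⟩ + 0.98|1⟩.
0.199|0⟩ + (-0.693 + 0.693i)|1⟩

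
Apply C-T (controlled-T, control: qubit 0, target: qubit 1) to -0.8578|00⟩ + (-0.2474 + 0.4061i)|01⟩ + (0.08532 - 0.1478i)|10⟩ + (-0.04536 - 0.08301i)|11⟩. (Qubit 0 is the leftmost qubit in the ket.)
-0.8578|00⟩ + (-0.2474 + 0.4061i)|01⟩ + (0.08532 - 0.1478i)|10⟩ + (0.02662 - 0.09077i)|11⟩

C-T leaves the control-|0⟩ kets |00⟩, |01⟩ unchanged and applies T to qubit 1 on the control-|1⟩ pair (|10⟩, |11⟩).
T = [[1, 0], [0, (1/√2 + (1/√2)i)]].
With a = amp(|10⟩) = (0.08532 - 0.1478i) and b = amp(|11⟩) = (-0.04536 - 0.08301i):
new amp(|10⟩) = (1)·a = (0.08532 - 0.1478i)
new amp(|11⟩) = (1/√2 + (1/√2)i)·b = (0.02662 - 0.09077i)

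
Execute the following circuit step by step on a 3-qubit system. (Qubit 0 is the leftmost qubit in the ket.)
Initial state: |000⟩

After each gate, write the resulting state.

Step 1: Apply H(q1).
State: 1/√2|000⟩ + 1/√2|010⟩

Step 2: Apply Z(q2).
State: 1/√2|000⟩ + 1/√2|010⟩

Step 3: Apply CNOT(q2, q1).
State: 1/√2|000⟩ + 1/√2|010⟩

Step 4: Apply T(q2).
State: 1/√2|000⟩ + 1/√2|010⟩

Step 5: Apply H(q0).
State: 1/2|000⟩ + 1/2|010⟩ + 1/2|100⟩ + 1/2|110⟩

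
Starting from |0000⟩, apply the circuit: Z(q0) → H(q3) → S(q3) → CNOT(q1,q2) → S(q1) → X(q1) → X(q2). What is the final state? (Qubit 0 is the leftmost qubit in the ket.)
1/√2|0110⟩ + (1/√2)i|0111⟩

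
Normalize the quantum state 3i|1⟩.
i|1⟩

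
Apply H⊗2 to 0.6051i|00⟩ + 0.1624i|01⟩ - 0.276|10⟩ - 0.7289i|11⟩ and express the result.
(-0.138 + 0.0193i)|00⟩ + (-0.138 + 0.5858i)|01⟩ + (0.138 + 0.7482i)|10⟩ + (0.138 - 0.1431i)|11⟩

H⊗2 gives amp(|y⟩) = (1/2) Σ_x (−1)^(x·y) amp(|x⟩), where x·y is the number of positions in which both x and y have a 1.
|00⟩: (0.6051i + 0.1624i - 0.276 - 0.7289i)/2 = (-0.138 + 0.0193i)
|01⟩: (0.6051i - 0.1624i - 0.276 + 0.7289i)/2 = (-0.138 + 0.5858i)
|10⟩: (0.6051i + 0.1624i + 0.276 + 0.7289i)/2 = (0.138 + 0.7482i)
|11⟩: (0.6051i - 0.1624i + 0.276 - 0.7289i)/2 = (0.138 - 0.1431i)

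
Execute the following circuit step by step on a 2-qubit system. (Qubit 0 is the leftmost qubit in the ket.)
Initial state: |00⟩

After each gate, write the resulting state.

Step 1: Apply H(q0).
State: 1/√2|00⟩ + 1/√2|10⟩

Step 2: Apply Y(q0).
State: -(1/√2)i|00⟩ + (1/√2)i|10⟩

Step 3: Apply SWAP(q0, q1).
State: -(1/√2)i|00⟩ + (1/√2)i|01⟩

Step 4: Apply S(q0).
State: -(1/√2)i|00⟩ + (1/√2)i|01⟩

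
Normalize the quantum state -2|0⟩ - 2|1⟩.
-1/√2|0⟩ - 1/√2|1⟩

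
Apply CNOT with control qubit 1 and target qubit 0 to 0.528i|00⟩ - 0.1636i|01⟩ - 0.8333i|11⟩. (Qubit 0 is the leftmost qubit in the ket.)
0.528i|00⟩ - 0.8333i|01⟩ - 0.1636i|11⟩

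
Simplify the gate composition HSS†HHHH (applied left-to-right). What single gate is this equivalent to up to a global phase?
H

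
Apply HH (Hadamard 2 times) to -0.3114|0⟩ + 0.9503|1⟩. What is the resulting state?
-0.3114|0⟩ + 0.9503|1⟩

H² = I, so an even number of Hadamards cancels: H^2 = I and the state is unchanged.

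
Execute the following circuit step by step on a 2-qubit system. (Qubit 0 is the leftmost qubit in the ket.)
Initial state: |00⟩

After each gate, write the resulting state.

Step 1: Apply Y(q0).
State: i|10⟩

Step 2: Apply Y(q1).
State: -|11⟩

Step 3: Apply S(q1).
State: -i|11⟩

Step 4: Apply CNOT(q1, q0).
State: -i|01⟩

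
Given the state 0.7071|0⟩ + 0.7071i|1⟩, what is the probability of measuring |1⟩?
0.5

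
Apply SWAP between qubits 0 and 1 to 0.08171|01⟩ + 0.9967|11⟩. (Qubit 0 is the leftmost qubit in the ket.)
0.08171|10⟩ + 0.9967|11⟩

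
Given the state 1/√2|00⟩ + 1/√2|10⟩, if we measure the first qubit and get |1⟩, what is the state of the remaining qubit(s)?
|0⟩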